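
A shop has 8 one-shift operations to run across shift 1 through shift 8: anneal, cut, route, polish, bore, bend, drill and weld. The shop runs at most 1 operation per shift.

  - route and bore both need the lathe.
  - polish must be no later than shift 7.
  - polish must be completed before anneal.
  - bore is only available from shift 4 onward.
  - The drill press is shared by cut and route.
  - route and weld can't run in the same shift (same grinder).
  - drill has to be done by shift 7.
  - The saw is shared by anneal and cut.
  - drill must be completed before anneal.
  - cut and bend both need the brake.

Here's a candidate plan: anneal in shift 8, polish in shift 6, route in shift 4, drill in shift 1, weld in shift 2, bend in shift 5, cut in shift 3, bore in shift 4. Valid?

No — it violates: route and bore both need the lathe

The drill press is shared by cut and route — holds.
polish must be no later than shift 7 — holds.
The saw is shared by anneal and cut — holds.
drill must be completed before anneal — holds.
polish must be completed before anneal — holds.
route and weld can't run in the same shift (same grinder) — holds.
bore is only available from shift 4 onward — holds.
The shop runs at most 1 operation per shift — violated.
drill has to be done by shift 7 — holds.
route and bore both need the lathe — violated.
cut and bend both need the brake — holds.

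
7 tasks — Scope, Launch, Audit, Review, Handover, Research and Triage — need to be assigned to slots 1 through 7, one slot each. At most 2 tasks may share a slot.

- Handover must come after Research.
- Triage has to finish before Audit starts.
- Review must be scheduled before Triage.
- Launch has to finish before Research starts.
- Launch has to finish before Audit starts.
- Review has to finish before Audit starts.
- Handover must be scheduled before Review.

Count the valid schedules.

49

Splitting on Launch: it can be 1 (42), 2 (7). Listing each branch's schedules as (Scope, Audit, Review, Handover, Research, Triage):
Launch=1: (1,6,4,3,2,5) (1,7,4,3,2,5) (1,7,4,3,2,6) (1,7,5,3,2,6) (1,7,5,4,2,6) (1,7,5,4,3,6) (2,6,4,3,2,5) (2,7,4,3,2,5) (2,7,4,3,2,6) (2,7,5,3,2,6) (2,7,5,4,2,6) (2,7,5,4,3,6) (3,6,4,3,2,5) (3,7,4,3,2,5) (3,7,4,3,2,6) (3,7,5,3,2,6) (3,7,5,4,2,6) (3,7,5,4,3,6) (4,6,4,3,2,5) (4,7,4,3,2,5) (4,7,4,3,2,6) (4,7,5,3,2,6) (4,7,5,4,2,6) (4,7,5,4,3,6) (5,6,4,3,2,5) (5,7,4,3,2,5) (5,7,4,3,2,6) (5,7,5,3,2,6) (5,7,5,4,2,6) (5,7,5,4,3,6) (6,6,4,3,2,5) (6,7,4,3,2,5) (6,7,4,3,2,6) (6,7,5,3,2,6) (6,7,5,4,2,6) (6,7,5,4,3,6) (7,6,4,3,2,5) (7,7,4,3,2,5) (7,7,4,3,2,6) (7,7,5,3,2,6) (7,7,5,4,2,6) (7,7,5,4,3,6) — 42.
Launch=2: (1,7,5,4,3,6) (2,7,5,4,3,6) (3,7,5,4,3,6) (4,7,5,4,3,6) (5,7,5,4,3,6) (6,7,5,4,3,6) (7,7,5,4,3,6) — 7.
Summing: 42 + 7 = 49.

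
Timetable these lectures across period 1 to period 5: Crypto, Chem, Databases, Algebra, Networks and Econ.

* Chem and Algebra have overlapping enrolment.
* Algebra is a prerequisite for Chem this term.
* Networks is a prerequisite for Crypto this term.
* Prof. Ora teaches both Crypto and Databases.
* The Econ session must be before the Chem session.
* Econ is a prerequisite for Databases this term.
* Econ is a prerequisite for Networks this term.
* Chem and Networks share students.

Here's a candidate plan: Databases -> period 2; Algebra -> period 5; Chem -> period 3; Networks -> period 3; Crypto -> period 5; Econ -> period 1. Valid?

Chem and Networks share students — violated.
Algebra is a prerequisite for Chem this term — violated.
Prof. Ora teaches both Crypto and Databases — holds.
Econ is a prerequisite for Networks this term — holds.
Chem and Algebra have overlapping enrolment — holds.
The Econ session must be before the Chem session — holds.
Networks is a prerequisite for Crypto this term — holds.
Econ is a prerequisite for Databases this term — holds.

No — it violates: Algebra is a prerequisite for Chem this term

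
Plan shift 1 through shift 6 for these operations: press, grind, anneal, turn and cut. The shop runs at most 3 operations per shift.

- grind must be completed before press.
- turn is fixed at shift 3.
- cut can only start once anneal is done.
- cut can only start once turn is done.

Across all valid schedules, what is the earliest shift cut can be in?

shift 4

Precedence pushes cut to at least shift 4.
cut at shift 4 is achievable: grind=shift 1, anneal=shift 1, press=shift 2, turn=shift 3, cut=shift 4.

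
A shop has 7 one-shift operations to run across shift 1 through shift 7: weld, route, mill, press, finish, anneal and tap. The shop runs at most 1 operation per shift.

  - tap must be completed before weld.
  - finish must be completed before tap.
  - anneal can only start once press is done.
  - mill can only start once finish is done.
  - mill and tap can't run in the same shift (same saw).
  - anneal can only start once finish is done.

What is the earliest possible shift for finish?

shift 1

Downstream work caps finish at shift 5.
finish at shift 1 is achievable: press=shift 2; route=shift 7; anneal=shift 3; mill=shift 6; weld=shift 5; finish=shift 1; tap=shift 4.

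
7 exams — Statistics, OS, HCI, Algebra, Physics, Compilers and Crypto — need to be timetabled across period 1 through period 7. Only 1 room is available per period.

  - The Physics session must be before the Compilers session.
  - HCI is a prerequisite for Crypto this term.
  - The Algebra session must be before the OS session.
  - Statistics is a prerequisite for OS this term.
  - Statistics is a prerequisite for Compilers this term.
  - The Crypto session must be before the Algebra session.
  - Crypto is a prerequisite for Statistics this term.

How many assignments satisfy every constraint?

26

Splitting on Statistics: it can be period 3 (6), period 4 (12), period 5 (8). Listing each branch's schedules as (OS, HCI, Algebra, Physics, Compilers, Crypto) by period number:
Statistics=period 3: (5,1,4,6,7,2) (6,1,4,5,7,2) (6,1,5,4,7,2) (7,1,4,5,6,2) (7,1,5,4,6,2) (7,1,6,4,5,2) — 6.
Statistics=period 4: (5,1,3,6,7,2) (6,1,3,5,7,2) (6,1,5,2,7,3) (6,1,5,3,7,2) (6,2,5,1,7,3) (7,1,3,5,6,2) (7,1,5,2,6,3) (7,1,5,3,6,2) (7,1,6,2,5,3) (7,1,6,3,5,2) (7,2,5,1,6,3) (7,2,6,1,5,3) — 12.
Statistics=period 5: (6,1,3,4,7,2) (6,1,4,2,7,3) (6,1,4,3,7,2) (6,2,4,1,7,3) (7,1,3,4,6,2) (7,1,4,2,6,3) (7,1,4,3,6,2) (7,2,4,1,6,3) — 8.
Summing: 6 + 12 + 8 = 26.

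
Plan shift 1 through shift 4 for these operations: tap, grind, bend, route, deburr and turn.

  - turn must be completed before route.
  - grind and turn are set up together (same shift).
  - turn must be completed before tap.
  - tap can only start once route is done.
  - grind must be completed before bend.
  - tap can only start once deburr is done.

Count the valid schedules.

Splitting on tap: it can be shift 3 (6), shift 4 (24). Listing each branch's schedules as (grind, bend, route, deburr, turn) by shift number:
tap=shift 3: (1,2,2,1,1) (1,2,2,2,1) (1,3,2,1,1) (1,3,2,2,1) (1,4,2,1,1) (1,4,2,2,1) — 6.
tap=shift 4: (1,2,2,1,1) (1,2,2,2,1) (1,2,2,3,1) (1,2,3,1,1) (1,2,3,2,1) (1,2,3,3,1) (1,3,2,1,1) (1,3,2,2,1) (1,3,2,3,1) (1,3,3,1,1) (1,3,3,2,1) (1,3,3,3,1) (1,4,2,1,1) (1,4,2,2,1) (1,4,2,3,1) (1,4,3,1,1) (1,4,3,2,1) (1,4,3,3,1) (2,3,3,1,2) (2,3,3,2,2) (2,3,3,3,2) (2,4,3,1,2) (2,4,3,2,2) (2,4,3,3,2) — 24.
Summing: 6 + 24 = 30.

30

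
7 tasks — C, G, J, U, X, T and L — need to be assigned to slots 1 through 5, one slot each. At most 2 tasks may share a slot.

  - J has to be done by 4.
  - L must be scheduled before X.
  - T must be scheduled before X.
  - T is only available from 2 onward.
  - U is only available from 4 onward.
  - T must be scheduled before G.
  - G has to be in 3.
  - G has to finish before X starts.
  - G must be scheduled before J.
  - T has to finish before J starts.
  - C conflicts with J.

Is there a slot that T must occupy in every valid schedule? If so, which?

T is available from 2; downstream work caps T at 2.
So T is pinned to 2.

2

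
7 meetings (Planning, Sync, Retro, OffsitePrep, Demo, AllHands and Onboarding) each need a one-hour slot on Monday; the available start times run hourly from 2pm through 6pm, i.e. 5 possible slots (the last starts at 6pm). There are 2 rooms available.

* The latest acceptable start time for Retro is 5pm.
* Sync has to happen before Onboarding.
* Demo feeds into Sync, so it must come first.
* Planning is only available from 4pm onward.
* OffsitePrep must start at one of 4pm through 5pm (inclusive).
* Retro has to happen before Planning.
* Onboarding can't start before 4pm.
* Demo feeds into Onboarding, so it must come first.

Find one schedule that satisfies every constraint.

Retro in 2pm; Planning in 5pm; AllHands in 3pm; Sync in 3pm; OffsitePrep in 4pm; Onboarding in 4pm; Demo in 2pm

Checking: Sync(3pm) before Onboarding(4pm); Demo(2pm) before Sync(3pm); Demo(2pm) before Onboarding(4pm); Retro(2pm) before Planning(5pm); Retro=2pm in [2pm,5pm]; Onboarding=4pm in [4pm,6pm]; OffsitePrep=4pm in [4pm,5pm]; Planning=5pm in [4pm,6pm]; max 2 per slot (cap 2).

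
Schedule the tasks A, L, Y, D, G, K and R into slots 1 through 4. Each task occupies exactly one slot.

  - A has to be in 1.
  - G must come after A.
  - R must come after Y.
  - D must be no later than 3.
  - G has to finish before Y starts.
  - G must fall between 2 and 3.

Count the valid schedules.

48

Splitting on L: it can be 1 (12), 2 (12), 3 (12), 4 (12). Listing each branch's schedules as (A, Y, D, G, K, R):
L=1: (1,3,1,2,1,4) (1,3,1,2,2,4) (1,3,1,2,3,4) (1,3,1,2,4,4) (1,3,2,2,1,4) (1,3,2,2,2,4) (1,3,2,2,3,4) (1,3,2,2,4,4) (1,3,3,2,1,4) (1,3,3,2,2,4) (1,3,3,2,3,4) (1,3,3,2,4,4) — 12.
L=2: (1,3,1,2,1,4) (1,3,1,2,2,4) (1,3,1,2,3,4) (1,3,1,2,4,4) (1,3,2,2,1,4) (1,3,2,2,2,4) (1,3,2,2,3,4) (1,3,2,2,4,4) (1,3,3,2,1,4) (1,3,3,2,2,4) (1,3,3,2,3,4) (1,3,3,2,4,4) — 12.
L=3: (1,3,1,2,1,4) (1,3,1,2,2,4) (1,3,1,2,3,4) (1,3,1,2,4,4) (1,3,2,2,1,4) (1,3,2,2,2,4) (1,3,2,2,3,4) (1,3,2,2,4,4) (1,3,3,2,1,4) (1,3,3,2,2,4) (1,3,3,2,3,4) (1,3,3,2,4,4) — 12.
L=4: (1,3,1,2,1,4) (1,3,1,2,2,4) (1,3,1,2,3,4) (1,3,1,2,4,4) (1,3,2,2,1,4) (1,3,2,2,2,4) (1,3,2,2,3,4) (1,3,2,2,4,4) (1,3,3,2,1,4) (1,3,3,2,2,4) (1,3,3,2,3,4) (1,3,3,2,4,4) — 12.
Summing: 12 + 12 + 12 + 12 = 48.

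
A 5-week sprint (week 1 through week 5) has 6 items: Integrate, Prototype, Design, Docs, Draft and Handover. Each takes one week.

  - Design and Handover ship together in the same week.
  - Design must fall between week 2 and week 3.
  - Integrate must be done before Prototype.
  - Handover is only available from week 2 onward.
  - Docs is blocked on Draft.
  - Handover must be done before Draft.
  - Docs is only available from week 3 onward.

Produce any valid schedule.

Prototype=week 2, Handover=week 2, Docs=week 4, Draft=week 3, Design=week 2, Integrate=week 1

Checking: Handover(week 2) before Draft(week 3); Integrate(week 1) before Prototype(week 2); Draft(week 3) before Docs(week 4); Design = Handover = week 2; Handover=week 2 in [week 2,week 5]; Docs=week 4 in [week 3,week 5]; Design=week 2 in [week 2,week 3].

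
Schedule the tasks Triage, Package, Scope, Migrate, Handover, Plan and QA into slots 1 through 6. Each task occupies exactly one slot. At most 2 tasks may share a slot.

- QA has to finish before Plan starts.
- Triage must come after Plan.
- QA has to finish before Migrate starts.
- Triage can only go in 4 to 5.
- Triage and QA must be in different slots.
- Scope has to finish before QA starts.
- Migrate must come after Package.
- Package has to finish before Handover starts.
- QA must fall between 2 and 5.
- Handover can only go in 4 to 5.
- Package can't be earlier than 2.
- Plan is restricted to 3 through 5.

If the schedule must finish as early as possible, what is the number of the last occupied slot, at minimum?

slot 4

The precedence chain requires at least 4 distinct slots.
With at most 2 per slot and 7 tasks, at least 4 slots are needed.
4 works (last occupied slot: 4): for example Package -> 2; Handover -> 4; Triage -> 4; Plan -> 3; Scope -> 1; Migrate -> 3; QA -> 2.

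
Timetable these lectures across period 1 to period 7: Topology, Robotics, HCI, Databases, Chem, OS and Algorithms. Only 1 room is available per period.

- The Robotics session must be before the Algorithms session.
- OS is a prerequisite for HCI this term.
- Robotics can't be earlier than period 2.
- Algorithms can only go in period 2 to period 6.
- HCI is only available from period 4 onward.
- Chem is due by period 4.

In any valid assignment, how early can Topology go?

period 1

Topology at period 1 is achievable: Algorithms in period 6; Databases in period 7; HCI in period 4; Chem in period 2; Robotics in period 5; Topology in period 1; OS in period 3.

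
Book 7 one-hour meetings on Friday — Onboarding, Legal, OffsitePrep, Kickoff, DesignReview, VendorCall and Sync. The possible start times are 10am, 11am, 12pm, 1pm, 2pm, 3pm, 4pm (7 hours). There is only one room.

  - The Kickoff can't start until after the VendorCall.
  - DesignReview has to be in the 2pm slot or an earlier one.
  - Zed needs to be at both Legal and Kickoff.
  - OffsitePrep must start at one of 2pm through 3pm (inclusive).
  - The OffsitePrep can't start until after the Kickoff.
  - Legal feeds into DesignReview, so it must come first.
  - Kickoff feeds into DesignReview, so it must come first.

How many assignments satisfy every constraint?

Splitting on Legal: it can be 10am (10), 11am (10), 12pm (10), 1pm (6). Listing each branch's schedules as (Onboarding, OffsitePrep, Kickoff, DesignReview, VendorCall, Sync):
Legal=10am: (11am,3pm,1pm,2pm,12pm,4pm) (12pm,3pm,1pm,2pm,11am,4pm) (1pm,3pm,12pm,2pm,11am,4pm) (2pm,3pm,12pm,1pm,11am,4pm) (3pm,2pm,12pm,1pm,11am,4pm) (4pm,2pm,12pm,1pm,11am,3pm) (4pm,3pm,12pm,1pm,11am,2pm) (4pm,3pm,12pm,2pm,11am,1pm) (4pm,3pm,1pm,2pm,11am,12pm) (4pm,3pm,1pm,2pm,12pm,11am) — 10.
Legal=11am: (10am,3pm,1pm,2pm,12pm,4pm) (12pm,3pm,1pm,2pm,10am,4pm) (1pm,3pm,12pm,2pm,10am,4pm) (2pm,3pm,12pm,1pm,10am,4pm) (3pm,2pm,12pm,1pm,10am,4pm) (4pm,2pm,12pm,1pm,10am,3pm) (4pm,3pm,12pm,1pm,10am,2pm) (4pm,3pm,12pm,2pm,10am,1pm) (4pm,3pm,1pm,2pm,10am,12pm) (4pm,3pm,1pm,2pm,12pm,10am) — 10.
Legal=12pm: (10am,3pm,1pm,2pm,11am,4pm) (11am,3pm,1pm,2pm,10am,4pm) (1pm,3pm,11am,2pm,10am,4pm) (2pm,3pm,11am,1pm,10am,4pm) (3pm,2pm,11am,1pm,10am,4pm) (4pm,2pm,11am,1pm,10am,3pm) (4pm,3pm,11am,1pm,10am,2pm) (4pm,3pm,11am,2pm,10am,1pm) (4pm,3pm,1pm,2pm,10am,11am) (4pm,3pm,1pm,2pm,11am,10am) — 10.
Legal=1pm: (10am,3pm,12pm,2pm,11am,4pm) (11am,3pm,12pm,2pm,10am,4pm) (12pm,3pm,11am,2pm,10am,4pm) (4pm,3pm,11am,2pm,10am,12pm) (4pm,3pm,12pm,2pm,10am,11am) (4pm,3pm,12pm,2pm,11am,10am) — 6.
Summing: 10 + 10 + 10 + 6 = 36.

36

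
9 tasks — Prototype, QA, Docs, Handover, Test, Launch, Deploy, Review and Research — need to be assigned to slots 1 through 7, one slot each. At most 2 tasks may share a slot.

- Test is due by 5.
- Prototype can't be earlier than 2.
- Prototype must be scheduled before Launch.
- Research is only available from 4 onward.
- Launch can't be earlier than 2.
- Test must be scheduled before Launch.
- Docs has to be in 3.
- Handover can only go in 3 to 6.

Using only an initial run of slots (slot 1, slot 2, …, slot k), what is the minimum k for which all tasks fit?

The precedence chain requires at least 2 distinct slots.
With at most 2 per slot and 9 tasks, at least 5 slots are needed.
Research can't be placed before 4, so the schedule must run through at least slot 4.
5 works (last occupied slot: 5): for example Prototype in 2, Deploy in 2, QA in 1, Review in 5, Test in 1, Research in 4, Handover in 3, Launch in 4, Docs in 3.

5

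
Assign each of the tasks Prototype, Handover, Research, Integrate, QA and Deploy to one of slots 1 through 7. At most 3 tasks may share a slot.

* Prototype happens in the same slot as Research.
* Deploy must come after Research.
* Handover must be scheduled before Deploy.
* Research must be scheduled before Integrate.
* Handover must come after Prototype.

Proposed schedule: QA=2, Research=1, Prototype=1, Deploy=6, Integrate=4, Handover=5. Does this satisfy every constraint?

Yes, all constraints hold

Handover must come after Prototype — holds.
Research must be scheduled before Integrate — holds.
Deploy must come after Research — holds.
Handover must be scheduled before Deploy — holds.
At most 3 tasks may share a slot — holds.
Prototype happens in the same slot as Research — holds.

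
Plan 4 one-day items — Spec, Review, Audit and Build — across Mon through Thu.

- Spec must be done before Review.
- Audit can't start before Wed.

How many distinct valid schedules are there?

48

Splitting on Spec: it can be Mon (24), Tue (16), Wed (8). Listing each branch's schedules as (Review, Audit, Build):
Spec=Mon: (Tue,Wed,Mon) (Tue,Wed,Tue) (Tue,Wed,Wed) (Tue,Wed,Thu) (Tue,Thu,Mon) (Tue,Thu,Tue) (Tue,Thu,Wed) (Tue,Thu,Thu) (Wed,Wed,Mon) (Wed,Wed,Tue) (Wed,Wed,Wed) (Wed,Wed,Thu) (Wed,Thu,Mon) (Wed,Thu,Tue) (Wed,Thu,Wed) (Wed,Thu,Thu) (Thu,Wed,Mon) (Thu,Wed,Tue) (Thu,Wed,Wed) (Thu,Wed,Thu) (Thu,Thu,Mon) (Thu,Thu,Tue) (Thu,Thu,Wed) (Thu,Thu,Thu) — 24.
Spec=Tue: (Wed,Wed,Mon) (Wed,Wed,Tue) (Wed,Wed,Wed) (Wed,Wed,Thu) (Wed,Thu,Mon) (Wed,Thu,Tue) (Wed,Thu,Wed) (Wed,Thu,Thu) (Thu,Wed,Mon) (Thu,Wed,Tue) (Thu,Wed,Wed) (Thu,Wed,Thu) (Thu,Thu,Mon) (Thu,Thu,Tue) (Thu,Thu,Wed) (Thu,Thu,Thu) — 16.
Spec=Wed: (Thu,Wed,Mon) (Thu,Wed,Tue) (Thu,Wed,Wed) (Thu,Wed,Thu) (Thu,Thu,Mon) (Thu,Thu,Tue) (Thu,Thu,Wed) (Thu,Thu,Thu) — 8.
Summing: 24 + 16 + 8 = 48.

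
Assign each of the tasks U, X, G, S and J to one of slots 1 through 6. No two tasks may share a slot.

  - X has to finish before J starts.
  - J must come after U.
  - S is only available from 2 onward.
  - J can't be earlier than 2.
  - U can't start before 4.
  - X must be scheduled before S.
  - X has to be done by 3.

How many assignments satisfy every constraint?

36

Splitting on U: it can be 4 (24), 5 (12). Listing each branch's schedules as (X, G, S, J):
U=4: (1,2,3,5) (1,2,3,6) (1,2,5,6) (1,2,6,5) (1,3,2,5) (1,3,2,6) (1,3,5,6) (1,3,6,5) (1,5,2,6) (1,5,3,6) (1,6,2,5) (1,6,3,5) (2,1,3,5) (2,1,3,6) (2,1,5,6) (2,1,6,5) (2,3,5,6) (2,3,6,5) (2,5,3,6) (2,6,3,5) (3,1,5,6) (3,1,6,5) (3,2,5,6) (3,2,6,5) — 24.
U=5: (1,2,3,6) (1,2,4,6) (1,3,2,6) (1,3,4,6) (1,4,2,6) (1,4,3,6) (2,1,3,6) (2,1,4,6) (2,3,4,6) (2,4,3,6) (3,1,4,6) (3,2,4,6) — 12.
Summing: 24 + 12 = 36.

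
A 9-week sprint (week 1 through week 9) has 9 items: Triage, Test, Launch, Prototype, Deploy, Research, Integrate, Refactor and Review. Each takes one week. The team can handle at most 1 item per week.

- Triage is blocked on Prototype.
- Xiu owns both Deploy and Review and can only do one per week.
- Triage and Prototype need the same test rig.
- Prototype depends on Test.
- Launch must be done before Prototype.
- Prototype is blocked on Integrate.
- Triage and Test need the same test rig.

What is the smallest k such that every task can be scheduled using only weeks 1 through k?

The precedence chain requires at least 3 distinct weeks.
With at most 1 per week and 9 tasks, at least 9 weeks are needed.
9 works (last occupied week: week 9): for example Prototype in week 4, Test in week 1, Launch in week 2, Integrate in week 3, Triage in week 5, Refactor in week 8, Review in week 9, Research in week 7, Deploy in week 6.

9 weeks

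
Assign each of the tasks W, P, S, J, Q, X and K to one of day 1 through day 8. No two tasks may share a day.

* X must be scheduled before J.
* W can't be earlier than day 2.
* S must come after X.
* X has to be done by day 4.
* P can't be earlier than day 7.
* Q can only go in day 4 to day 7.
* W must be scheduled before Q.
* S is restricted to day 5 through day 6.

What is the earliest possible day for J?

Precedence pushes J to at least day 2.
J at day 2 is achievable: W in day 3; J in day 2; P in day 7; K in day 6; X in day 1; S in day 5; Q in day 4.

day 2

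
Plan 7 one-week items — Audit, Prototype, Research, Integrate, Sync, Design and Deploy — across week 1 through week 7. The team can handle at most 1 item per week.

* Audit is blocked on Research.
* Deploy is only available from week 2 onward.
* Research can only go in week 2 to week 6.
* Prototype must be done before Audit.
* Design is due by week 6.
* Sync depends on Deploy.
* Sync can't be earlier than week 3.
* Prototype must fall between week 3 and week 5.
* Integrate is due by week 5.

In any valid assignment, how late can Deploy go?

week 6

Deploy is available from week 2; downstream work caps Deploy at week 6.
Deploy at week 6 is achievable: Integrate=week 1, Audit=week 5, Deploy=week 6, Sync=week 7, Prototype=week 3, Design=week 4, Research=week 2.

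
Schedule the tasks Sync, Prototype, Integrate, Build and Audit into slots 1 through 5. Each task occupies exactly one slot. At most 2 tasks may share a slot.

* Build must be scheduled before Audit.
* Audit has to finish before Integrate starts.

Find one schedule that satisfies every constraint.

Prototype -> 2, Audit -> 2, Build -> 1, Integrate -> 3, Sync -> 1

Checking: Build(1) before Audit(2); Audit(2) before Integrate(3); max 2 per slot (cap 2).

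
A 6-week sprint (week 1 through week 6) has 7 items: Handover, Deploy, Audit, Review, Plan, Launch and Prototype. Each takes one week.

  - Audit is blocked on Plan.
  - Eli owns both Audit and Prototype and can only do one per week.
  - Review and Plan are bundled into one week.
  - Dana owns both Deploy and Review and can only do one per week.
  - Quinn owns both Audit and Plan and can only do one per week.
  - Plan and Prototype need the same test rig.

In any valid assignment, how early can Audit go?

Precedence pushes Audit to at least week 2.
Audit at week 2 is achievable: Deploy -> week 2; Handover -> week 1; Review -> week 1; Launch -> week 1; Plan -> week 1; Prototype -> week 3; Audit -> week 2.

week 2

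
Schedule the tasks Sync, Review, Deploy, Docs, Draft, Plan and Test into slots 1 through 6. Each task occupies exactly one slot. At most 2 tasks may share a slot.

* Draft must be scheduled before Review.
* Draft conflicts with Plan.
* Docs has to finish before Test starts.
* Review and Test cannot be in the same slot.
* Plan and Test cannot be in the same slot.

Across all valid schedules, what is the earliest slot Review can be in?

2

Precedence pushes Review to at least 2.
Review at 2 is achievable: Deploy -> 3; Draft -> 1; Sync -> 2; Review -> 2; Test -> 3; Docs -> 1; Plan -> 4.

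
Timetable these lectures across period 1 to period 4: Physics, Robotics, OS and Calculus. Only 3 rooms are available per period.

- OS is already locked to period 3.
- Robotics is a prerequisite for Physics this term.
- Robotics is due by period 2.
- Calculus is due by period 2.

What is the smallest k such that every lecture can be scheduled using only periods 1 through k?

The precedence chain requires at least 2 distinct periods.
With at most 3 per period and 4 lectures, at least 2 periods are needed.
OS can't be placed before period 3, so the schedule must run through at least period 3.
3 works (last occupied period: period 3): for example Robotics in period 1; Calculus in period 1; OS in period 3; Physics in period 2.

3 periods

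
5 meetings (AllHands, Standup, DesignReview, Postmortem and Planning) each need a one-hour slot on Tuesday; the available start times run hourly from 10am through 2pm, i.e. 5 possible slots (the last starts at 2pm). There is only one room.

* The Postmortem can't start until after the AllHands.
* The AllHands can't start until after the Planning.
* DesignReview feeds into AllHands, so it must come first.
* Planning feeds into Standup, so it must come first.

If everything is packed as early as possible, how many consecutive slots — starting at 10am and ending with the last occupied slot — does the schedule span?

5 slots

The precedence chain requires at least 3 distinct slots.
With at most 1 per slot and 5 meetings, at least 5 slots are needed.
5 works (last occupied slot: 2pm): for example Postmortem -> 2pm, Standup -> 1pm, Planning -> 10am, AllHands -> 12pm, DesignReview -> 11am.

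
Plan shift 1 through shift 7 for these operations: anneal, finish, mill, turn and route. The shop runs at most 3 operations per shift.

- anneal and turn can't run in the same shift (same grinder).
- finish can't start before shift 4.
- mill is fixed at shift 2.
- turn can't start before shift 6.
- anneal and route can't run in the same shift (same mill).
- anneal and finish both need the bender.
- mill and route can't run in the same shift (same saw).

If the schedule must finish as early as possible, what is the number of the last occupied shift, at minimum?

shift 6

With at most 3 per shift and 5 operations, at least 2 shifts are needed.
turn can't be placed before shift 6, so the schedule must run through at least shift 6.
6 works (last occupied shift: shift 6): for example finish in shift 4, mill in shift 2, route in shift 3, turn in shift 6, anneal in shift 1.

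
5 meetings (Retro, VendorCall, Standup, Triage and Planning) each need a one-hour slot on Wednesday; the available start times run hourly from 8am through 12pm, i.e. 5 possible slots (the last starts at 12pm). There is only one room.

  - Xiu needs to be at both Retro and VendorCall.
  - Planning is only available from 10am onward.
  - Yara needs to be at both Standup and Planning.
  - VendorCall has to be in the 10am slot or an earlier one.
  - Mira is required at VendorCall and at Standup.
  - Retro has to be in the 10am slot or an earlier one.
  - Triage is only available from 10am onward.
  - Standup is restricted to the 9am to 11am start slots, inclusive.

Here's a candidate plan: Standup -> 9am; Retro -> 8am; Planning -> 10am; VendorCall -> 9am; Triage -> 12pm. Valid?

No — it violates: Mira is required at VendorCall and at Standup

Retro has to be in the 10am slot or an earlier one — holds.
Planning is only available from 10am onward — holds.
Triage is only available from 10am onward — holds.
There is only one room — violated.
Mira is required at VendorCall and at Standup — violated.
Xiu needs to be at both Retro and VendorCall — holds.
Standup is restricted to the 9am to 11am start slots, inclusive — holds.
Yara needs to be at both Standup and Planning — holds.
VendorCall has to be in the 10am slot or an earlier one — holds.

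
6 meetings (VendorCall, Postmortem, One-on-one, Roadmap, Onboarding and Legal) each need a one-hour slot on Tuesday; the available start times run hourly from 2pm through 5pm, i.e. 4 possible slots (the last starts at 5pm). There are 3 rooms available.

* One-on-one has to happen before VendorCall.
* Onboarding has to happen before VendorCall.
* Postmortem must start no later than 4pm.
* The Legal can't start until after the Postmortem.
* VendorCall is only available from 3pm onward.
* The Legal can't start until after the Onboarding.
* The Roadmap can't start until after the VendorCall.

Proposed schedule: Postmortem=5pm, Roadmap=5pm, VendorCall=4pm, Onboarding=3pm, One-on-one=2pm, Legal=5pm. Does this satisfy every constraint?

The Legal can't start until after the Onboarding — holds.
The Legal can't start until after the Postmortem — violated.
The Roadmap can't start until after the VendorCall — holds.
Postmortem must start no later than 4pm — violated.
There are 3 rooms available — holds.
VendorCall is only available from 3pm onward — holds.
Onboarding has to happen before VendorCall — holds.
One-on-one has to happen before VendorCall — holds.

No. Postmortem must start no later than 4pm is not satisfied.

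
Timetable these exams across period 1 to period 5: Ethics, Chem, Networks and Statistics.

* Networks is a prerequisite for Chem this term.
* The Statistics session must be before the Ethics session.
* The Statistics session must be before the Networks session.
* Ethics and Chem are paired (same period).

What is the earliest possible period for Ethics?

period 3

Ethics must be in the same period as Chem, which can't be before period 3, so Ethics is at least period 3.
Ethics at period 3 is achievable: Ethics -> period 3; Statistics -> period 1; Networks -> period 2; Chem -> period 3.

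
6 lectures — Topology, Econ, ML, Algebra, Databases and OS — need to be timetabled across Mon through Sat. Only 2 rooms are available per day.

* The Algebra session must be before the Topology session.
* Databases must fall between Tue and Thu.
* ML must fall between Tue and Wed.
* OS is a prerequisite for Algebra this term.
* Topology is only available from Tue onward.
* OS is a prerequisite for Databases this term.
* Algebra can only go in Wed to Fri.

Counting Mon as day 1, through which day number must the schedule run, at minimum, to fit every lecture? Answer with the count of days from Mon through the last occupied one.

The precedence chain requires at least 3 distinct days.
With at most 2 per day and 6 lectures, at least 3 days are needed.
Propagating the time windows through the other constraints, Topology can't land before Thu — that is day 4 counting from Mon — so the schedule must run through at least 4 days.
4 works (last occupied day: Thu): for example ML -> Tue, Databases -> Tue, Algebra -> Wed, Econ -> Mon, Topology -> Thu, OS -> Mon.

4 days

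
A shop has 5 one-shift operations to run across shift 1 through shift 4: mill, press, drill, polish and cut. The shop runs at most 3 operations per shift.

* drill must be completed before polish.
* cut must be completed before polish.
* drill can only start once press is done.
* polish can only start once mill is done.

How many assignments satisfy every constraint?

31

Splitting on mill: it can be shift 1 (11), shift 2 (11), shift 3 (9). Listing each branch's schedules as (press, drill, polish, cut) by shift number:
mill=shift 1: (1,2,3,1) (1,2,3,2) (1,2,4,1) (1,2,4,2) (1,2,4,3) (1,3,4,1) (1,3,4,2) (1,3,4,3) (2,3,4,1) (2,3,4,2) (2,3,4,3) — 11.
mill=shift 2: (1,2,3,1) (1,2,3,2) (1,2,4,1) (1,2,4,2) (1,2,4,3) (1,3,4,1) (1,3,4,2) (1,3,4,3) (2,3,4,1) (2,3,4,2) (2,3,4,3) — 11.
mill=shift 3: (1,2,4,1) (1,2,4,2) (1,2,4,3) (1,3,4,1) (1,3,4,2) (1,3,4,3) (2,3,4,1) (2,3,4,2) (2,3,4,3) — 9.
Summing: 11 + 11 + 9 = 31.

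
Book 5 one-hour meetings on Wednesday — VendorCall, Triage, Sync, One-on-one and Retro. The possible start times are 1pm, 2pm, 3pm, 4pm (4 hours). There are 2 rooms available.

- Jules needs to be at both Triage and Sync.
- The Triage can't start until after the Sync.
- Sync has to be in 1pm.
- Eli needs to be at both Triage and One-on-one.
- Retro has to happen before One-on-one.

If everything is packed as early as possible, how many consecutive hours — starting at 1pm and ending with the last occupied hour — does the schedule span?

The precedence chain requires at least 2 distinct hours.
With at most 2 per hour and 5 meetings, at least 3 hours are needed.
3 works (last occupied hour: 3pm): for example VendorCall in 2pm; One-on-one in 3pm; Sync in 1pm; Triage in 2pm; Retro in 1pm.

3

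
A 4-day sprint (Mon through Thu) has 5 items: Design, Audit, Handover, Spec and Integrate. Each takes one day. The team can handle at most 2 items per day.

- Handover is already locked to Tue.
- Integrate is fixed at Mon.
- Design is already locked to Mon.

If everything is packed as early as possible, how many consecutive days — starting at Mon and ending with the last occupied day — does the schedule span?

3

With at most 2 per day and 5 tasks, at least 3 days are needed.
Handover can't be placed before Tue — that is day 2 counting from Mon — so the schedule must run through at least 2 days.
3 works (last occupied day: Wed): for example Audit in Tue, Handover in Tue, Design in Mon, Integrate in Mon, Spec in Wed.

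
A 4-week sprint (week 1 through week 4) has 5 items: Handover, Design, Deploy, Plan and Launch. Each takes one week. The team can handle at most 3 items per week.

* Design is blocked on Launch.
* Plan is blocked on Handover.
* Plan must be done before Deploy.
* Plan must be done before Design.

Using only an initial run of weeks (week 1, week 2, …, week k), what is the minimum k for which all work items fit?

3

The precedence chain requires at least 3 distinct weeks.
With at most 3 per week and 5 work items, at least 2 weeks are needed.
3 works (last occupied week: week 3): for example Launch=week 1, Deploy=week 3, Handover=week 1, Plan=week 2, Design=week 3.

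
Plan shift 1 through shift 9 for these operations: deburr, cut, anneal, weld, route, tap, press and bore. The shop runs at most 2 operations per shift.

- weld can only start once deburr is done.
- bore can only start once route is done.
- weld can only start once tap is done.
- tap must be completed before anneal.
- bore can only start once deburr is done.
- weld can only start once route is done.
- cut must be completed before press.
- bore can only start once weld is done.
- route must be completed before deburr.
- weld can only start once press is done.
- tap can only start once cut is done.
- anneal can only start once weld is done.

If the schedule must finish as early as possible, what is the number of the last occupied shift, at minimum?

5

The precedence chain requires at least 4 distinct shifts.
With at most 2 per shift and 8 operations, at least 4 shifts are needed.
Could 4 shifts be enough, i.e. nothing placed later than shift 4? No: weld must come after route (at shift 1 or later) → {shift 2, shift 3, shift 4}; route must come before weld (at shift 4 or earlier) → {shift 1, shift 2, shift 3}; press must come after cut (at shift 1 or later) → {shift 2, shift 3, shift 4}; cut must come before press (at shift 4 or earlier) → {shift 1, shift 2, shift 3}; tap must come after cut (at shift 1 or later) → {shift 2, shift 3, shift 4}; deburr must come before weld (at shift 4 or earlier) → {shift 1, shift 2, shift 3}; deburr must come after route (at shift 1 or later) → {shift 2, shift 3}; anneal must come after weld (at shift 2 or later) → {shift 3, shift 4}; weld must come before anneal (at shift 4 or earlier) → {shift 2, shift 3}; tap must come before anneal (at shift 4 or earlier) → {shift 2, shift 3}; weld must come after press (at shift 2 or later) → {shift 3}; press must come before weld (at shift 3 or earlier) → {shift 2}; tap must come before weld (at shift 3 or earlier) → {shift 2}; deburr can't use shift 2, already full with tap and press (limit 2) → {shift 3}; weld must come after deburr (at shift 3 or later) → nothing is left.
So 4 shifts is not enough.
5 works (last occupied shift: shift 5): for example deburr in shift 2; cut in shift 1; tap in shift 2; press in shift 3; route in shift 1; anneal in shift 5; weld in shift 4; bore in shift 5.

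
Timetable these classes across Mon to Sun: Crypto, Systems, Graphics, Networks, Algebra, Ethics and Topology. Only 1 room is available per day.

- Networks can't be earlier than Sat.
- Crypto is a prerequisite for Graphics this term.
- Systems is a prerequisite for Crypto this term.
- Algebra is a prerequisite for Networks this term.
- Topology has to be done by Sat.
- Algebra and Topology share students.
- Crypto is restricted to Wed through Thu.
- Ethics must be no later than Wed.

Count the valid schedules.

52

Splitting on Crypto: it can be Wed (16), Thu (36). Listing each branch's schedules as (Systems, Graphics, Networks, Algebra, Ethics, Topology):
Crypto=Wed: (Mon,Thu,Sun,Fri,Tue,Sat) (Mon,Thu,Sun,Sat,Tue,Fri) (Mon,Fri,Sun,Thu,Tue,Sat) (Mon,Fri,Sun,Sat,Tue,Thu) (Mon,Sat,Sun,Thu,Tue,Fri) (Mon,Sat,Sun,Fri,Tue,Thu) (Mon,Sun,Sat,Thu,Tue,Fri) (Mon,Sun,Sat,Fri,Tue,Thu) (Tue,Thu,Sun,Fri,Mon,Sat) (Tue,Thu,Sun,Sat,Mon,Fri) (Tue,Fri,Sun,Thu,Mon,Sat) (Tue,Fri,Sun,Sat,Mon,Thu) (Tue,Sat,Sun,Thu,Mon,Fri) (Tue,Sat,Sun,Fri,Mon,Thu) (Tue,Sun,Sat,Thu,Mon,Fri) (Tue,Sun,Sat,Fri,Mon,Thu) — 16.
Crypto=Thu: (Mon,Fri,Sun,Tue,Wed,Sat) (Mon,Fri,Sun,Wed,Tue,Sat) (Mon,Fri,Sun,Sat,Tue,Wed) (Mon,Fri,Sun,Sat,Wed,Tue) (Mon,Sat,Sun,Tue,Wed,Fri) (Mon,Sat,Sun,Wed,Tue,Fri) (Mon,Sat,Sun,Fri,Tue,Wed) (Mon,Sat,Sun,Fri,Wed,Tue) (Mon,Sun,Sat,Tue,Wed,Fri) (Mon,Sun,Sat,Wed,Tue,Fri) (Mon,Sun,Sat,Fri,Tue,Wed) (Mon,Sun,Sat,Fri,Wed,Tue) (Tue,Fri,Sun,Mon,Wed,Sat) (Tue,Fri,Sun,Wed,Mon,Sat) (Tue,Fri,Sun,Sat,Mon,Wed) (Tue,Fri,Sun,Sat,Wed,Mon) (Tue,Sat,Sun,Mon,Wed,Fri) (Tue,Sat,Sun,Wed,Mon,Fri) (Tue,Sat,Sun,Fri,Mon,Wed) (Tue,Sat,Sun,Fri,Wed,Mon) (Tue,Sun,Sat,Mon,Wed,Fri) (Tue,Sun,Sat,Wed,Mon,Fri) (Tue,Sun,Sat,Fri,Mon,Wed) (Tue,Sun,Sat,Fri,Wed,Mon) (Wed,Fri,Sun,Mon,Tue,Sat) (Wed,Fri,Sun,Tue,Mon,Sat) (Wed,Fri,Sun,Sat,Mon,Tue) (Wed,Fri,Sun,Sat,Tue,Mon) (Wed,Sat,Sun,Mon,Tue,Fri) (Wed,Sat,Sun,Tue,Mon,Fri) (Wed,Sat,Sun,Fri,Mon,Tue) (Wed,Sat,Sun,Fri,Tue,Mon) (Wed,Sun,Sat,Mon,Tue,Fri) (Wed,Sun,Sat,Tue,Mon,Fri) (Wed,Sun,Sat,Fri,Mon,Tue) (Wed,Sun,Sat,Fri,Tue,Mon) — 36.
Summing: 16 + 36 = 52.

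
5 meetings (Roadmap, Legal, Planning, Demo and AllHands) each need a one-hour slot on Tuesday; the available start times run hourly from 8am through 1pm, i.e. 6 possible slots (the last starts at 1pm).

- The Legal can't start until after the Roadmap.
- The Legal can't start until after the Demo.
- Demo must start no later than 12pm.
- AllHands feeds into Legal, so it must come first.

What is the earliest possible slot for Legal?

Precedence pushes Legal to at least 9am.
Legal at 9am is achievable: Demo in 8am; Legal in 9am; Planning in 8am; Roadmap in 8am; AllHands in 8am.

9am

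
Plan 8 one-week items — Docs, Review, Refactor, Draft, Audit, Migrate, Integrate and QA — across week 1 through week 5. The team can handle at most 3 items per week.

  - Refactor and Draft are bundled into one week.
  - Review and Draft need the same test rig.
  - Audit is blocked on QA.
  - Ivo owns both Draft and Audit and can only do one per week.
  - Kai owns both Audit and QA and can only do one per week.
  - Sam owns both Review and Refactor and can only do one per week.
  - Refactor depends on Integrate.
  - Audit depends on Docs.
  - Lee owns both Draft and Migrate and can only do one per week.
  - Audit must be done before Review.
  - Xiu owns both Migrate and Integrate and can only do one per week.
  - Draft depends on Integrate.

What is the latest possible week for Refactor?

week 5

Precedence pushes Refactor to at least week 2.
Refactor at week 5 is achievable: Draft -> week 5, QA -> week 1, Review -> week 3, Audit -> week 2, Migrate -> week 2, Docs -> week 1, Refactor -> week 5, Integrate -> week 1.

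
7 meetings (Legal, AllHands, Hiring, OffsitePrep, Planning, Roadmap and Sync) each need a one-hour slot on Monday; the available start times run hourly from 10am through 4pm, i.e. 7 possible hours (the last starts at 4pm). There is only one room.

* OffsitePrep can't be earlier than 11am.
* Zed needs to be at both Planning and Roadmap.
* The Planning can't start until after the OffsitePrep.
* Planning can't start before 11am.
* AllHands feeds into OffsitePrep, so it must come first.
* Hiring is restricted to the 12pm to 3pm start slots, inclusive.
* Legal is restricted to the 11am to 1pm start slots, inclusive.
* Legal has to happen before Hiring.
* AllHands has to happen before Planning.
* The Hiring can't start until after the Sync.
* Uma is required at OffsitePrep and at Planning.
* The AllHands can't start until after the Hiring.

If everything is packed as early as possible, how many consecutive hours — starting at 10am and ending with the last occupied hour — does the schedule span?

7

The precedence chain requires at least 5 distinct hours.
With at most 1 per hour and 7 meetings, at least 7 hours are needed.
Propagating the time windows through the other constraints, Planning can't land before 3pm — that is hour 6 counting from 10am — so the schedule must run through at least 6 hours.
7 works (last occupied hour: 4pm): for example AllHands -> 1pm; Hiring -> 12pm; Roadmap -> 4pm; OffsitePrep -> 2pm; Sync -> 10am; Legal -> 11am; Planning -> 3pm.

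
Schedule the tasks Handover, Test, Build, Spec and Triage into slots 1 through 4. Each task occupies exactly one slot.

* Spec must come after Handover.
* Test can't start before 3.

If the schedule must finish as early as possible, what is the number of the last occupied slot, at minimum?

slot 3

The precedence chain requires at least 2 distinct slots.
Test can't be placed before 3, so the schedule must run through at least slot 3.
3 works (last occupied slot: 3): for example Handover -> 1; Triage -> 1; Build -> 1; Spec -> 2; Test -> 3.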